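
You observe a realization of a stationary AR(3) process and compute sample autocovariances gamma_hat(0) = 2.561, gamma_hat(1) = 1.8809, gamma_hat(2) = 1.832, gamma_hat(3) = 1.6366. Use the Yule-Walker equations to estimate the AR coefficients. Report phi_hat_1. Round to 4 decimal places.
\hat\phi_{1} = 0.4211

The Yule-Walker equations for an AR(p) process read, in matrix form,
  Gamma_p phi = r_p,   with   (Gamma_p)_{ij} = gamma(|i - j|),
                       (r_p)_i = gamma(i),   i,j = 1..p.
Substitute the sample gammas (Toeplitz matrix and right-hand side of size 3):
  Gamma_p = [[2.561, 1.8809, 1.832], [1.8809, 2.561, 1.8809], [1.832, 1.8809, 2.561]]
  r_p     = [1.8809, 1.832, 1.6366]
Written out (R1..R3):
  (R1) 2.561 phi_1 + 1.8809 phi_2 + 1.832 phi_3 = 1.8809
  (R2) 1.8809 phi_1 + 2.561 phi_2 + 1.8809 phi_3 = 1.832
  (R3) 1.832 phi_1 + 1.8809 phi_2 + 2.561 phi_3 = 1.6366
Gaussian elimination:
  R2 <- R2 - (1.8809/2.561) R1 = R2 - (0.73444) R1:  1.179592 phi_2 + 0.535407 phi_3 = 0.450592
  R3 <- R3 - (1.832/2.561) R1 = R3 - (0.715346) R1:  0.535407 phi_2 + 1.250487 phi_3 = 0.291107
  R3 <- R3 - (0.535407/1.179592) R2 = R3 - (0.453891) R2:  1.007471 phi_3 = 0.086587
Back-substitution:
  phi_hat_3 = 0.086587 / 1.007471 = 0.085945
  phi_hat_2 = (0.450592 - (0.535407)(0.085945)) / 1.179592 = 0.34298
  phi_hat_1 = (1.8809 - (1.8809)(0.34298) - (1.832)(0.085945)) / 2.561 = 0.421061
So phi_hat = [0.4211, 0.3430, 0.0859].
Therefore phi_hat_1 = 0.4211.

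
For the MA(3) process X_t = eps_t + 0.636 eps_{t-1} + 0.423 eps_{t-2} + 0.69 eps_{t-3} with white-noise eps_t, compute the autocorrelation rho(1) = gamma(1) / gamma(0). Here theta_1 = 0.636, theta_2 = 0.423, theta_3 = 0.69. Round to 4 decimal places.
\rho(1) = 0.5812

For an MA(q) process with theta_0 = 1, the autocovariance is
  gamma(k) = sigma^2 * sum_{i=0..q-k} theta_i * theta_{i+k},
and rho(k) = gamma(k) / gamma(0). Sigma^2 cancels.
  numerator   = (1)*(0.636) + (0.636)*(0.423) + (0.423)*(0.69) = 1.196898.
  denominator = (1)^2 + (0.636)^2 + (0.423)^2 + (0.69)^2 = 2.059525.
  rho(1) = 1.196898 / 2.059525 = 0.5812.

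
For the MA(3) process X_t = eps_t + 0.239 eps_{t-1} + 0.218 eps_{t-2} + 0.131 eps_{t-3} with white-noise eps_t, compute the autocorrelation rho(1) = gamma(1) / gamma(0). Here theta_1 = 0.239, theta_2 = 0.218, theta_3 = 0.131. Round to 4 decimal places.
\rho(1) = 0.2850

For an MA(q) process with theta_0 = 1, the autocovariance is
  gamma(k) = sigma^2 * sum_{i=0..q-k} theta_i * theta_{i+k},
and rho(k) = gamma(k) / gamma(0). Sigma^2 cancels.
  numerator   = (1)*(0.239) + (0.239)*(0.218) + (0.218)*(0.131) = 0.31966.
  denominator = (1)^2 + (0.239)^2 + (0.218)^2 + (0.131)^2 = 1.121806.
  rho(1) = 0.31966 / 1.121806 = 0.2850.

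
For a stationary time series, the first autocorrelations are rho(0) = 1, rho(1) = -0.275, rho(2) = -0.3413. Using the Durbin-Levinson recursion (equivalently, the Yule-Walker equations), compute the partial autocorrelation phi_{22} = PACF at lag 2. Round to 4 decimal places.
\phi_{22} = -0.4510

The PACF at lag k is phi_{kk}, the last component of the solution
to the Yule-Walker system G_k phi = r_k where
  (G_k)_{ij} = rho(|i - j|), (r_k)_i = rho(i), i,j = 1..k.
Equivalently, Durbin-Levinson gives phi_{kk} iteratively:
  phi_{11} = rho(1)
  phi_{kk} = [rho(k) - sum_{j=1..k-1} phi_{k-1,j} rho(k-j)]
            / [1 - sum_{j=1..k-1} phi_{k-1,j} rho(j)],
  phi_{k,j} = phi_{k-1,j} - phi_{kk} phi_{k-1,k-j},  j = 1..k-1.
Step k = 1:
  phi_11 = rho(1) = -0.275.
Step k = 2:
  phi_22 = [rho(2) - phi_11 rho(1)] / [1 - phi_11 rho(1)] = [-0.3413 - (-0.275)(-0.275)] / [1 - (-0.275)(-0.275)]
         = -0.416925 / 0.924375 = -0.451.
Therefore phi_{22} = -0.4510.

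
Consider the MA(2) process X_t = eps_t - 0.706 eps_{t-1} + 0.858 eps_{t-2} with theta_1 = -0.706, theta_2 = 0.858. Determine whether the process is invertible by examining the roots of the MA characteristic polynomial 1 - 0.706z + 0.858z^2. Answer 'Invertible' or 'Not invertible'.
\text{Invertible}

The MA(q) characteristic polynomial is P(z) = 1 - 0.706z + 0.858z^2.
Invertibility requires all roots to lie outside the unit circle, i.e. |z| > 1 for every root.
Set 1 + (-0.706) z + (0.858) z^2 = 0, i.e. a z^2 + b z + c = 0 with a = 0.858, b = -0.706, c = 1.
Discriminant D = b^2 - 4ac = (-0.706)^2 - 4*(0.858)*1 = 0.498436 - (3.432) = -2.933564.
D < 0, so the roots are the complex-conjugate pair z = (-b +/- i sqrt(-D)) / (2a) = 0.4114 +/- 0.9981i.
For a conjugate pair |z|^2 = z * conj(z) = (product of roots) = c/a = 1/(0.858) = 1.165501, so |z| = sqrt(1.165501) = 1.0796 for both roots.
Moduli of all roots: 1.0796, 1.0796.
All moduli strictly greater than 1? Yes.
Verdict: Invertible.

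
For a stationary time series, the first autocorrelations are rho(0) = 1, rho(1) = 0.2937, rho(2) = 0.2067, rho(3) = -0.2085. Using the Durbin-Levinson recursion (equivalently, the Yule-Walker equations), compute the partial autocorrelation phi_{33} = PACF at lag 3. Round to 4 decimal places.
\phi_{33} = -0.3340

The PACF at lag k is phi_{kk}, the last component of the solution
to the Yule-Walker system G_k phi = r_k where
  (G_k)_{ij} = rho(|i - j|), (r_k)_i = rho(i), i,j = 1..k.
Equivalently, Durbin-Levinson gives phi_{kk} iteratively:
  phi_{11} = rho(1)
  phi_{kk} = [rho(k) - sum_{j=1..k-1} phi_{k-1,j} rho(k-j)]
            / [1 - sum_{j=1..k-1} phi_{k-1,j} rho(j)],
  phi_{k,j} = phi_{k-1,j} - phi_{kk} phi_{k-1,k-j},  j = 1..k-1.
Step k = 1:
  phi_11 = rho(1) = 0.2937.
Step k = 2:
  phi_22 = [rho(2) - phi_11 rho(1)] / [1 - phi_11 rho(1)] = [0.2067 - (0.2937)(0.2937)] / [1 - (0.2937)(0.2937)]
         = 0.12044031 / 0.91374031 = 0.13181.
  Update: phi_21 = phi_11 - phi_22 phi_11 = 0.2937 - (0.13181)(0.2937) = 0.254987.
Step k = 3:
  phi_33 = [rho(3) - phi_21 rho(2) - phi_22 rho(1)] / [1 - phi_21 rho(1) - phi_22 rho(2)]
    numerator   = -0.2085 - (0.254987)(0.2067) - (0.13181)(0.2937) = -0.29991854
    denominator = 1 - (0.254987)(0.2937) - (0.13181)(0.2067) = 0.89786505
  phi_33 = -0.29991854 / 0.89786505 = -0.334.
Therefore phi_{33} = -0.3340.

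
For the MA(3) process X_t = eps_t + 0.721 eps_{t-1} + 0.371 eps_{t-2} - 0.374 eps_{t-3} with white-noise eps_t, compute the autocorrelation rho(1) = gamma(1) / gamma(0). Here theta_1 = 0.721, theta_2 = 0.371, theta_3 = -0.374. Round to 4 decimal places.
\rho(1) = 0.4728

For an MA(q) process with theta_0 = 1, the autocovariance is
  gamma(k) = sigma^2 * sum_{i=0..q-k} theta_i * theta_{i+k},
and rho(k) = gamma(k) / gamma(0). Sigma^2 cancels.
  numerator   = (1)*(0.721) + (0.721)*(0.371) + (0.371)*(-0.374) = 0.849737.
  denominator = (1)^2 + (0.721)^2 + (0.371)^2 + (-0.374)^2 = 1.797358.
  rho(1) = 0.849737 / 1.797358 = 0.4728.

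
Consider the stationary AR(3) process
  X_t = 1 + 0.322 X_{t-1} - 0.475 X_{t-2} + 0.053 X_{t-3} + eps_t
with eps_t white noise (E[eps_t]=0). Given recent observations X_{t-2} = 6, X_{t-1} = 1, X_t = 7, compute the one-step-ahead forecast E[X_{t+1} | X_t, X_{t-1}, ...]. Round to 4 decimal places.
E[X_{t+1} \mid \mathcal F_t] = 3.0970

For an AR(p) model X_t = c + sum_i phi_i X_{t-i} + eps_t, the
one-step-ahead conditional mean is
  E[X_{t+1} | X_t, ...] = c + sum_i phi_i X_{t+1-i}.
Substitute known values:
  E[X_{t+1} | ...] = 1 + (0.322) * (7) + (-0.475) * (1) + (0.053) * (6)
                   = 3.0970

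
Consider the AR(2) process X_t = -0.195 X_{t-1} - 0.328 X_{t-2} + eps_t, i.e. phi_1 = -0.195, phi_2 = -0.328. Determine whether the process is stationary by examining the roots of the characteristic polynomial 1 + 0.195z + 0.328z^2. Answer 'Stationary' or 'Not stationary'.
\text{Stationary}

The AR(p) characteristic polynomial is P(z) = 1 + 0.195z + 0.328z^2.
Stationarity requires all roots to lie outside the unit circle, i.e. |z| > 1 for every root.
Set 1 + (0.195) z + (0.328) z^2 = 0, i.e. a z^2 + b z + c = 0 with a = 0.328, b = 0.195, c = 1.
Discriminant D = b^2 - 4ac = (0.195)^2 - 4*(0.328)*1 = 0.038025 - (1.312) = -1.273975.
D < 0, so the roots are the complex-conjugate pair z = (-b +/- i sqrt(-D)) / (2a) = -0.2973 +/- 1.7206i.
For a conjugate pair |z|^2 = z * conj(z) = (product of roots) = c/a = 1/(0.328) = 3.04878, so |z| = sqrt(3.04878) = 1.7461 for both roots.
Moduli of all roots: 1.7461, 1.7461.
All moduli strictly greater than 1? Yes.
Verdict: Stationary.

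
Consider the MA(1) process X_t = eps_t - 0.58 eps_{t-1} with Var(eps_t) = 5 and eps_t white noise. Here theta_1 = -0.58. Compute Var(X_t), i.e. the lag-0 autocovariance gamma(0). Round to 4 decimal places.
\gamma(0) = 6.6820

For an MA(q) process X_t = eps_t + sum_i theta_i eps_{t-i} with
Var(eps_t) = sigma^2, the variance is
  gamma(0) = sigma^2 * (1 + sum_i theta_i^2).
  sum_i theta_i^2 = (-0.58)^2 = 0.3364.
  gamma(0) = 5 * (1 + 0.3364) = 5 * 1.3364 = 6.682, which rounds to 6.6820.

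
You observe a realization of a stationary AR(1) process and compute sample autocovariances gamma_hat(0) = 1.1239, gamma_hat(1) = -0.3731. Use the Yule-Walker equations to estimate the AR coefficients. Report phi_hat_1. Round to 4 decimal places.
\hat\phi_{1} = -0.3320

The Yule-Walker equations for an AR(p) process read, in matrix form,
  Gamma_p phi = r_p,   with   (Gamma_p)_{ij} = gamma(|i - j|),
                       (r_p)_i = gamma(i),   i,j = 1..p.
Substitute the sample gammas (Toeplitz matrix and right-hand side of size 1):
  Gamma_p = [[1.1239]]
  r_p     = [-0.3731]
With p = 1 this is the single equation gamma(0) phi_1 = gamma(1):
  phi_hat_1 = gamma(1) / gamma(0) = -0.3731 / 1.1239 = -0.3320.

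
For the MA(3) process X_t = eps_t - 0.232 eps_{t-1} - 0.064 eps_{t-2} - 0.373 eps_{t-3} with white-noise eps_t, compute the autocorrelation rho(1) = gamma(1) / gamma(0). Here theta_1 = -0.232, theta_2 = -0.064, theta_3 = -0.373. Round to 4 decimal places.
\rho(1) = -0.1615

For an MA(q) process with theta_0 = 1, the autocovariance is
  gamma(k) = sigma^2 * sum_{i=0..q-k} theta_i * theta_{i+k},
and rho(k) = gamma(k) / gamma(0). Sigma^2 cancels.
  numerator   = (1)*(-0.232) + (-0.232)*(-0.064) + (-0.064)*(-0.373) = -0.19328.
  denominator = (1)^2 + (-0.232)^2 + (-0.064)^2 + (-0.373)^2 = 1.197049.
  rho(1) = -0.19328 / 1.197049 = -0.1615.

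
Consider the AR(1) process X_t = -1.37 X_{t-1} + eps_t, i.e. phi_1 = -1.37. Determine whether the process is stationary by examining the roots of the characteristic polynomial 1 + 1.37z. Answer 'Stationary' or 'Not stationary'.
\text{Not stationary}

The AR(p) characteristic polynomial is P(z) = 1 + 1.37z.
Stationarity requires all roots to lie outside the unit circle, i.e. |z| > 1 for every root.
This is linear in z: 1 + (1.37) z = 0  =>  z = -1/(1.37) = -0.729927,  |z| = 0.729927.
Moduli of all roots: 0.7299.
All moduli strictly greater than 1? No.
Verdict: Not stationary.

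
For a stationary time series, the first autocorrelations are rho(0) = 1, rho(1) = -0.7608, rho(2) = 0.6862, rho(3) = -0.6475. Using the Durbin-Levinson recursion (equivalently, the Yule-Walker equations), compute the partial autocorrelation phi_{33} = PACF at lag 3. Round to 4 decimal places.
\phi_{33} = -0.1640

The PACF at lag k is phi_{kk}, the last component of the solution
to the Yule-Walker system G_k phi = r_k where
  (G_k)_{ij} = rho(|i - j|), (r_k)_i = rho(i), i,j = 1..k.
Equivalently, Durbin-Levinson gives phi_{kk} iteratively:
  phi_{11} = rho(1)
  phi_{kk} = [rho(k) - sum_{j=1..k-1} phi_{k-1,j} rho(k-j)]
            / [1 - sum_{j=1..k-1} phi_{k-1,j} rho(j)],
  phi_{k,j} = phi_{k-1,j} - phi_{kk} phi_{k-1,k-j},  j = 1..k-1.
Step k = 1:
  phi_11 = rho(1) = -0.7608.
Step k = 2:
  phi_22 = [rho(2) - phi_11 rho(1)] / [1 - phi_11 rho(1)] = [0.6862 - (-0.7608)(-0.7608)] / [1 - (-0.7608)(-0.7608)]
         = 0.10738336 / 0.42118336 = 0.254956.
  Update: phi_21 = phi_11 - phi_22 phi_11 = -0.7608 - (0.254956)(-0.7608) = -0.566829.
Step k = 3:
  phi_33 = [rho(3) - phi_21 rho(2) - phi_22 rho(1)] / [1 - phi_21 rho(1) - phi_22 rho(2)]
    numerator   = -0.6475 - (-0.566829)(0.6862) - (0.254956)(-0.7608) = -0.06457101
    denominator = 1 - (-0.566829)(-0.7608) - (0.254956)(0.6862) = 0.39380529
  phi_33 = -0.06457101 / 0.39380529 = -0.164.
Therefore phi_{33} = -0.1640.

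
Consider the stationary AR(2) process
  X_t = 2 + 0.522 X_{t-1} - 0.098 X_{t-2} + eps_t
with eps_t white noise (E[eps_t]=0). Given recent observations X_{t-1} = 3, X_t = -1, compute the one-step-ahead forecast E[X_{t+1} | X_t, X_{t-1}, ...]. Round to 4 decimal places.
E[X_{t+1} \mid \mathcal F_t] = 1.1840

For an AR(p) model X_t = c + sum_i phi_i X_{t-i} + eps_t, the
one-step-ahead conditional mean is
  E[X_{t+1} | X_t, ...] = c + sum_i phi_i X_{t+1-i}.
Substitute known values:
  E[X_{t+1} | ...] = 2 + (0.522) * (-1) + (-0.098) * (3)
                   = 1.1840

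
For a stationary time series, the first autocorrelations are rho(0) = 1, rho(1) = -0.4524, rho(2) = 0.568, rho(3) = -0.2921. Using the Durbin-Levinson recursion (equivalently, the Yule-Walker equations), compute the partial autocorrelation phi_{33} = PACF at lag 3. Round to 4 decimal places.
\phi_{33} = 0.0860

The PACF at lag k is phi_{kk}, the last component of the solution
to the Yule-Walker system G_k phi = r_k where
  (G_k)_{ij} = rho(|i - j|), (r_k)_i = rho(i), i,j = 1..k.
Equivalently, Durbin-Levinson gives phi_{kk} iteratively:
  phi_{11} = rho(1)
  phi_{kk} = [rho(k) - sum_{j=1..k-1} phi_{k-1,j} rho(k-j)]
            / [1 - sum_{j=1..k-1} phi_{k-1,j} rho(j)],
  phi_{k,j} = phi_{k-1,j} - phi_{kk} phi_{k-1,k-j},  j = 1..k-1.
Step k = 1:
  phi_11 = rho(1) = -0.4524.
Step k = 2:
  phi_22 = [rho(2) - phi_11 rho(1)] / [1 - phi_11 rho(1)] = [0.568 - (-0.4524)(-0.4524)] / [1 - (-0.4524)(-0.4524)]
         = 0.36333424 / 0.79533424 = 0.456832.
  Update: phi_21 = phi_11 - phi_22 phi_11 = -0.4524 - (0.456832)(-0.4524) = -0.245729.
Step k = 3:
  phi_33 = [rho(3) - phi_21 rho(2) - phi_22 rho(1)] / [1 - phi_21 rho(1) - phi_22 rho(2)]
    numerator   = -0.2921 - (-0.245729)(0.568) - (0.456832)(-0.4524) = 0.05414501
    denominator = 1 - (-0.245729)(-0.4524) - (0.456832)(0.568) = 0.62935148
  phi_33 = 0.05414501 / 0.62935148 = 0.086.
Therefore phi_{33} = 0.0860.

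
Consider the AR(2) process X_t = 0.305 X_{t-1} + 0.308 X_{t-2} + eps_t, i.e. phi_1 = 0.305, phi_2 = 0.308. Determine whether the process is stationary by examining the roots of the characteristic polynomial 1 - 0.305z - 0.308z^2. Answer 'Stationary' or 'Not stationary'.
\text{Stationary}

The AR(p) characteristic polynomial is P(z) = 1 - 0.305z - 0.308z^2.
Stationarity requires all roots to lie outside the unit circle, i.e. |z| > 1 for every root.
Set 1 + (-0.305) z + (-0.308) z^2 = 0, i.e. a z^2 + b z + c = 0 with a = -0.308, b = -0.305, c = 1.
Discriminant D = b^2 - 4ac = (-0.305)^2 - 4*(-0.308)*1 = 0.093025 - (-1.232) = 1.325025.
D >= 0, so the roots are real: z = (-b +/- sqrt(D)) / (2a) = (0.305 +/- 1.151097) / (-0.616).
  z_1 = (0.305 + 1.151097) / (-0.616) = -2.3638,   |z_1| = 2.3638.
  z_2 = (0.305 - 1.151097) / (-0.616) = 1.3735,   |z_2| = 1.3735.
Moduli of all roots: 2.3638, 1.3735.
All moduli strictly greater than 1? Yes.
Verdict: Stationary.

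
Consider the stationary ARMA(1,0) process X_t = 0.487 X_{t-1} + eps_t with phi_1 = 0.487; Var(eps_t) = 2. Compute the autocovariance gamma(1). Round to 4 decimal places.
\gamma(1) = 1.2768

Multiply the model equation by X_{t-k} and take expectations. With theta_0 = psi_0 = 1 and psi_j the MA(infinity) weights, this gives
  gamma(k) - sum_i phi_i gamma(k-i) = c_k,
  c_k = sigma^2 * sum_{j=k..q} theta_j psi_{j-k}   (c_k = 0 for k > q),
using gamma(-m) = gamma(m).
Pure AR (q = 0): c_0 = sigma^2 = 2, c_k = 0 for k >= 1.
Equations for k = 0 and k = 1 (AR order 1):
  gamma(0) = phi_1 gamma(1) + c_0
  gamma(1) = phi_1 gamma(0) + c_1
Substituting the second into the first: gamma(0) (1 - phi_1^2) = c_0 + phi_1 c_1, so
  gamma(0) = c_0 / (1 - phi_1^2) = 2 / (1 - (0.487)^2) = 2 / 0.762831 = 2.621813.
  gamma(1) = phi_1 gamma(0) = (0.487)(2.621813) = 1.276823.
Therefore gamma(1) = 1.2768 (to 4 decimal places).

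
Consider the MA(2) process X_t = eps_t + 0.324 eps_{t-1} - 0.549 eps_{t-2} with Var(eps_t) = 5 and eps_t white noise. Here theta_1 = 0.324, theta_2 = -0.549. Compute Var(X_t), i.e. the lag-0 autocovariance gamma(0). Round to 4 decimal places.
\gamma(0) = 7.0319

For an MA(q) process X_t = eps_t + sum_i theta_i eps_{t-i} with
Var(eps_t) = sigma^2, the variance is
  gamma(0) = sigma^2 * (1 + sum_i theta_i^2).
  sum_i theta_i^2 = (0.324)^2 + (-0.549)^2 = 0.104976 + 0.301401 = 0.406377.
  gamma(0) = 5 * (1 + 0.406377) = 5 * 1.406377 = 7.031885, which rounds to 7.0319.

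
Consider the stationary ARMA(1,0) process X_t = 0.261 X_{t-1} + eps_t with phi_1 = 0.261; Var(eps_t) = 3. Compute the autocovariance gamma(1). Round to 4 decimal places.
\gamma(1) = 0.8402

Multiply the model equation by X_{t-k} and take expectations. With theta_0 = psi_0 = 1 and psi_j the MA(infinity) weights, this gives
  gamma(k) - sum_i phi_i gamma(k-i) = c_k,
  c_k = sigma^2 * sum_{j=k..q} theta_j psi_{j-k}   (c_k = 0 for k > q),
using gamma(-m) = gamma(m).
Pure AR (q = 0): c_0 = sigma^2 = 3, c_k = 0 for k >= 1.
Equations for k = 0 and k = 1 (AR order 1):
  gamma(0) = phi_1 gamma(1) + c_0
  gamma(1) = phi_1 gamma(0) + c_1
Substituting the second into the first: gamma(0) (1 - phi_1^2) = c_0 + phi_1 c_1, so
  gamma(0) = c_0 / (1 - phi_1^2) = 3 / (1 - (0.261)^2) = 3 / 0.931879 = 3.219302.
  gamma(1) = phi_1 gamma(0) = (0.261)(3.219302) = 0.840238.
Therefore gamma(1) = 0.8402 (to 4 decimal places).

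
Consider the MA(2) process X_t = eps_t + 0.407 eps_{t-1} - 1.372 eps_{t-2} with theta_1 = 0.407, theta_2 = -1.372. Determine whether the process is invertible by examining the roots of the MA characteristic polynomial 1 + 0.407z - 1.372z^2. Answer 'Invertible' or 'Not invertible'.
\text{Not invertible}

The MA(q) characteristic polynomial is P(z) = 1 + 0.407z - 1.372z^2.
Invertibility requires all roots to lie outside the unit circle, i.e. |z| > 1 for every root.
Set 1 + (0.407) z + (-1.372) z^2 = 0, i.e. a z^2 + b z + c = 0 with a = -1.372, b = 0.407, c = 1.
Discriminant D = b^2 - 4ac = (0.407)^2 - 4*(-1.372)*1 = 0.165649 - (-5.488) = 5.653649.
D >= 0, so the roots are real: z = (-b +/- sqrt(D)) / (2a) = (-0.407 +/- 2.37774) / (-2.744).
  z_1 = (-0.407 + 2.37774) / (-2.744) = -0.7182,   |z_1| = 0.7182.
  z_2 = (-0.407 - 2.37774) / (-2.744) = 1.0148,   |z_2| = 1.0148.
Moduli of all roots: 0.7182, 1.0148.
All moduli strictly greater than 1? No.
Verdict: Not invertible.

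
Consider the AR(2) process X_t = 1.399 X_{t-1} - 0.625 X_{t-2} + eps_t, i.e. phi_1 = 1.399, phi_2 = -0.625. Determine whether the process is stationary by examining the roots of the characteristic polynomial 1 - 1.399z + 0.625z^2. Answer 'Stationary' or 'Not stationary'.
\text{Stationary}

The AR(p) characteristic polynomial is P(z) = 1 - 1.399z + 0.625z^2.
Stationarity requires all roots to lie outside the unit circle, i.e. |z| > 1 for every root.
Set 1 + (-1.399) z + (0.625) z^2 = 0, i.e. a z^2 + b z + c = 0 with a = 0.625, b = -1.399, c = 1.
Discriminant D = b^2 - 4ac = (-1.399)^2 - 4*(0.625)*1 = 1.957201 - (2.5) = -0.542799.
D < 0, so the roots are the complex-conjugate pair z = (-b +/- i sqrt(-D)) / (2a) = 1.1192 +/- 0.5894i.
For a conjugate pair |z|^2 = z * conj(z) = (product of roots) = c/a = 1/(0.625) = 1.6, so |z| = sqrt(1.6) = 1.2649 for both roots.
Moduli of all roots: 1.2649, 1.2649.
All moduli strictly greater than 1? Yes.
Verdict: Stationary.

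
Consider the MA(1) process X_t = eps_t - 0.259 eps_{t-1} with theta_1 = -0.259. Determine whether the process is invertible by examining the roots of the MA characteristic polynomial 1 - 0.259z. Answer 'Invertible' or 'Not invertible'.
\text{Invertible}

The MA(q) characteristic polynomial is P(z) = 1 - 0.259z.
Invertibility requires all roots to lie outside the unit circle, i.e. |z| > 1 for every root.
This is linear in z: 1 + (-0.259) z = 0  =>  z = -1/(-0.259) = 3.861004,  |z| = 3.861004.
Moduli of all roots: 3.8610.
All moduli strictly greater than 1? Yes.
Verdict: Invertible.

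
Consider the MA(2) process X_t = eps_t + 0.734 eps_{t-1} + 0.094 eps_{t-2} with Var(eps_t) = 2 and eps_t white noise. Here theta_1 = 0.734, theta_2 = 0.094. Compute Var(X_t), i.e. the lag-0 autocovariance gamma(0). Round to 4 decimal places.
\gamma(0) = 3.0952

For an MA(q) process X_t = eps_t + sum_i theta_i eps_{t-i} with
Var(eps_t) = sigma^2, the variance is
  gamma(0) = sigma^2 * (1 + sum_i theta_i^2).
  sum_i theta_i^2 = (0.734)^2 + (0.094)^2 = 0.538756 + 0.008836 = 0.547592.
  gamma(0) = 2 * (1 + 0.547592) = 2 * 1.547592 = 3.095184, which rounds to 3.0952.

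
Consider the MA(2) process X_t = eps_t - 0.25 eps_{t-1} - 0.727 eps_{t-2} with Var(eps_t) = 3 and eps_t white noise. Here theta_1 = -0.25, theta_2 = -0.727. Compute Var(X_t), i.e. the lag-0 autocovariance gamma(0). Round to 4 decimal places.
\gamma(0) = 4.7731

For an MA(q) process X_t = eps_t + sum_i theta_i eps_{t-i} with
Var(eps_t) = sigma^2, the variance is
  gamma(0) = sigma^2 * (1 + sum_i theta_i^2).
  sum_i theta_i^2 = (-0.25)^2 + (-0.727)^2 = 0.0625 + 0.528529 = 0.591029.
  gamma(0) = 3 * (1 + 0.591029) = 3 * 1.591029 = 4.773087, which rounds to 4.7731.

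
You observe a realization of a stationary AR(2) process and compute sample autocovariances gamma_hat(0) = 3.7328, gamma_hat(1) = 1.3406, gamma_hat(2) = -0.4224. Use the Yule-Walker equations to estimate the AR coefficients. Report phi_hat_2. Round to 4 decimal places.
\hat\phi_{2} = -0.2780

The Yule-Walker equations for an AR(p) process read, in matrix form,
  Gamma_p phi = r_p,   with   (Gamma_p)_{ij} = gamma(|i - j|),
                       (r_p)_i = gamma(i),   i,j = 1..p.
Substitute the sample gammas (Toeplitz matrix and right-hand side of size 2):
  Gamma_p = [[3.7328, 1.3406], [1.3406, 3.7328]]
  r_p     = [1.3406, -0.4224]
Written out:
  3.7328 phi_1 + 1.3406 phi_2 = 1.3406
  1.3406 phi_1 + 3.7328 phi_2 = -0.4224
Solve by Cramer's rule:
  det = gamma(0)^2 - gamma(1)^2 = (3.7328)^2 - (1.3406)^2 = 13.93379584 - 1.79720836 = 12.13658748
  phi_hat_1 = [gamma(1) gamma(0) - gamma(1) gamma(2)] / det = [(1.3406)(3.7328) - (1.3406)(-0.4224)] / 12.13658748 = 5.57046112 / 12.13658748 = 0.459
  phi_hat_2 = [gamma(0) gamma(2) - gamma(1)^2] / det = [(3.7328)(-0.4224) - (1.3406)^2] / 12.13658748 = -3.37394308 / 12.13658748 = -0.278
So phi_hat = [0.4590, -0.2780].
Therefore phi_hat_2 = -0.2780.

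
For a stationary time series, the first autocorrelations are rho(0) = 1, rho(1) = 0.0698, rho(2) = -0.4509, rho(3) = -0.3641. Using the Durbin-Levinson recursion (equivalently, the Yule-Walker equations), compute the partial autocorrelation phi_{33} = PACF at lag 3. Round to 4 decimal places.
\phi_{33} = -0.3640

The PACF at lag k is phi_{kk}, the last component of the solution
to the Yule-Walker system G_k phi = r_k where
  (G_k)_{ij} = rho(|i - j|), (r_k)_i = rho(i), i,j = 1..k.
Equivalently, Durbin-Levinson gives phi_{kk} iteratively:
  phi_{11} = rho(1)
  phi_{kk} = [rho(k) - sum_{j=1..k-1} phi_{k-1,j} rho(k-j)]
            / [1 - sum_{j=1..k-1} phi_{k-1,j} rho(j)],
  phi_{k,j} = phi_{k-1,j} - phi_{kk} phi_{k-1,k-j},  j = 1..k-1.
Step k = 1:
  phi_11 = rho(1) = 0.0698.
Step k = 2:
  phi_22 = [rho(2) - phi_11 rho(1)] / [1 - phi_11 rho(1)] = [-0.4509 - (0.0698)(0.0698)] / [1 - (0.0698)(0.0698)]
         = -0.45577204 / 0.99512796 = -0.458003.
  Update: phi_21 = phi_11 - phi_22 phi_11 = 0.0698 - (-0.458003)(0.0698) = 0.101769.
Step k = 3:
  phi_33 = [rho(3) - phi_21 rho(2) - phi_22 rho(1)] / [1 - phi_21 rho(1) - phi_22 rho(2)]
    numerator   = -0.3641 - (0.101769)(-0.4509) - (-0.458003)(0.0698) = -0.28624388
    denominator = 1 - (0.101769)(0.0698) - (-0.458003)(-0.4509) = 0.78638279
  phi_33 = -0.28624388 / 0.78638279 = -0.364.
Therefore phi_{33} = -0.3640.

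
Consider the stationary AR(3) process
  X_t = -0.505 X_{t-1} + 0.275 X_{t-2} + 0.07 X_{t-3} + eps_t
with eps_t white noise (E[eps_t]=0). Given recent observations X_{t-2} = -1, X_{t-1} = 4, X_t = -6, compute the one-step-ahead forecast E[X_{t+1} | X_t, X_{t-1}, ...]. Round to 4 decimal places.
E[X_{t+1} \mid \mathcal F_t] = 4.0600

For an AR(p) model X_t = c + sum_i phi_i X_{t-i} + eps_t, the
one-step-ahead conditional mean is
  E[X_{t+1} | X_t, ...] = c + sum_i phi_i X_{t+1-i}.
Substitute known values:
  E[X_{t+1} | ...] = (-0.505) * (-6) + (0.275) * (4) + (0.07) * (-1)
                   = 4.0600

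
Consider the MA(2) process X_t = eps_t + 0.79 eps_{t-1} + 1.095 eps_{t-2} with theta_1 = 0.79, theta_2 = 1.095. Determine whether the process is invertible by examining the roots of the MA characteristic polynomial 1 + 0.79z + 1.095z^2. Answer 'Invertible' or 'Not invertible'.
\text{Not invertible}

The MA(q) characteristic polynomial is P(z) = 1 + 0.79z + 1.095z^2.
Invertibility requires all roots to lie outside the unit circle, i.e. |z| > 1 for every root.
Set 1 + (0.79) z + (1.095) z^2 = 0, i.e. a z^2 + b z + c = 0 with a = 1.095, b = 0.79, c = 1.
Discriminant D = b^2 - 4ac = (0.79)^2 - 4*(1.095)*1 = 0.6241 - (4.38) = -3.7559.
D < 0, so the roots are the complex-conjugate pair z = (-b +/- i sqrt(-D)) / (2a) = -0.3607 +/- 0.8849i.
For a conjugate pair |z|^2 = z * conj(z) = (product of roots) = c/a = 1/(1.095) = 0.913242, so |z| = sqrt(0.913242) = 0.9556 for both roots.
Moduli of all roots: 0.9556, 0.9556.
All moduli strictly greater than 1? No.
Verdict: Not invertible.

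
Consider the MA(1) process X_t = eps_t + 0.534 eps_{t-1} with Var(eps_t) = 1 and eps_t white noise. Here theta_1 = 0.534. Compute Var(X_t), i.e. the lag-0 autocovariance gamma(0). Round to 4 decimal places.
\gamma(0) = 1.2852

For an MA(q) process X_t = eps_t + sum_i theta_i eps_{t-i} with
Var(eps_t) = sigma^2, the variance is
  gamma(0) = sigma^2 * (1 + sum_i theta_i^2).
  sum_i theta_i^2 = (0.534)^2 = 0.285156.
  gamma(0) = 1 * (1 + 0.285156) = 1 * 1.285156 = 1.285156, which rounds to 1.2852.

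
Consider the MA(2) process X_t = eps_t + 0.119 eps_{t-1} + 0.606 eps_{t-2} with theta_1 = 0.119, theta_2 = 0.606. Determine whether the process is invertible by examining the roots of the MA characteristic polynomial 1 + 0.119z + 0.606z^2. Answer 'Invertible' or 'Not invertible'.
\text{Invertible}

The MA(q) characteristic polynomial is P(z) = 1 + 0.119z + 0.606z^2.
Invertibility requires all roots to lie outside the unit circle, i.e. |z| > 1 for every root.
Set 1 + (0.119) z + (0.606) z^2 = 0, i.e. a z^2 + b z + c = 0 with a = 0.606, b = 0.119, c = 1.
Discriminant D = b^2 - 4ac = (0.119)^2 - 4*(0.606)*1 = 0.014161 - (2.424) = -2.409839.
D < 0, so the roots are the complex-conjugate pair z = (-b +/- i sqrt(-D)) / (2a) = -0.0982 +/- 1.2808i.
For a conjugate pair |z|^2 = z * conj(z) = (product of roots) = c/a = 1/(0.606) = 1.650165, so |z| = sqrt(1.650165) = 1.2846 for both roots.
Moduli of all roots: 1.2846, 1.2846.
All moduli strictly greater than 1? Yes.
Verdict: Invertible.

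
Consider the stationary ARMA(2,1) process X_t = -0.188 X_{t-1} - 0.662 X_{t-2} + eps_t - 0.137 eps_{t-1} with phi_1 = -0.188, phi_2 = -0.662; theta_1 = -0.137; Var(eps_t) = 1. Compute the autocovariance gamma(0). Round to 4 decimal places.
\gamma(0) = 1.8929

Multiply the model equation by X_{t-k} and take expectations. With theta_0 = psi_0 = 1 and psi_j the MA(infinity) weights, this gives
  gamma(k) - sum_i phi_i gamma(k-i) = c_k,
  c_k = sigma^2 * sum_{j=k..q} theta_j psi_{j-k}   (c_k = 0 for k > q),
using gamma(-m) = gamma(m).
psi-weights needed (psi_j = theta_j + sum_i phi_i psi_{j-i}):
  psi_1 = theta_1 + phi_1 = -0.137 + (-0.188) = -0.325
Right-hand sides:
  c_0 = sigma^2 (1 + theta_1 psi_1) = 1 * (1 + (-0.137)(-0.325)) = 1 * 1.044525 = 1.044525
  c_1 = sigma^2 theta_1 = 1 * (-0.137) = -0.137
  c_2 = 0
Equations for k = 0, 1, 2 (AR order 2, c_2 = 0):
  (E0) gamma(0) = phi_1 gamma(1) + phi_2 gamma(2) + c_0
  (E1) gamma(1) = phi_1 gamma(0) + phi_2 gamma(1) + c_1
  (E2) gamma(2) = phi_1 gamma(1) + phi_2 gamma(0)
From (E1): gamma(1) = A gamma(0) + B with
  A = phi_1 / (1 - phi_2) = -0.188 / 1.662 = -0.113117,   B = c_1 / (1 - phi_2) = -0.137 / 1.662 = -0.082431.
Insert (E2) into (E0): gamma(0) (1 - phi_2^2) = phi_1 (1 + phi_2) gamma(1) + c_0.
  phi_1 (1 + phi_2) = (-0.188)(0.338) = -0.063544,   1 - phi_2^2 = 0.561756.
Replace gamma(1) by A gamma(0) + B and collect gamma(0):
  gamma(0) [0.561756 - (-0.063544)(-0.113117)] = (-0.063544)(-0.082431) + 1.044525
  gamma(0) * 0.554568 = 1.049763
  gamma(0) = 1.049763 / 0.554568 = 1.892938.
Therefore gamma(0) = 1.8929 (to 4 decimal places).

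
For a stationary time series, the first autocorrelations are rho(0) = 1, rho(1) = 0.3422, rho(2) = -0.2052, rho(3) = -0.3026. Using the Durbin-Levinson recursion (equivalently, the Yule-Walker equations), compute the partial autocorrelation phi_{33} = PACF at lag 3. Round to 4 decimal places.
\phi_{33} = -0.1069

The PACF at lag k is phi_{kk}, the last component of the solution
to the Yule-Walker system G_k phi = r_k where
  (G_k)_{ij} = rho(|i - j|), (r_k)_i = rho(i), i,j = 1..k.
Equivalently, Durbin-Levinson gives phi_{kk} iteratively:
  phi_{11} = rho(1)
  phi_{kk} = [rho(k) - sum_{j=1..k-1} phi_{k-1,j} rho(k-j)]
            / [1 - sum_{j=1..k-1} phi_{k-1,j} rho(j)],
  phi_{k,j} = phi_{k-1,j} - phi_{kk} phi_{k-1,k-j},  j = 1..k-1.
Step k = 1:
  phi_11 = rho(1) = 0.3422.
Step k = 2:
  phi_22 = [rho(2) - phi_11 rho(1)] / [1 - phi_11 rho(1)] = [-0.2052 - (0.3422)(0.3422)] / [1 - (0.3422)(0.3422)]
         = -0.32230084 / 0.88289916 = -0.365048.
  Update: phi_21 = phi_11 - phi_22 phi_11 = 0.3422 - (-0.365048)(0.3422) = 0.46712.
Step k = 3:
  phi_33 = [rho(3) - phi_21 rho(2) - phi_22 rho(1)] / [1 - phi_21 rho(1) - phi_22 rho(2)]
    numerator   = -0.3026 - (0.46712)(-0.2052) - (-0.365048)(0.3422) = -0.08182754
    denominator = 1 - (0.46712)(0.3422) - (-0.365048)(-0.2052) = 0.76524379
  phi_33 = -0.08182754 / 0.76524379 = -0.1069.
Therefore phi_{33} = -0.1069.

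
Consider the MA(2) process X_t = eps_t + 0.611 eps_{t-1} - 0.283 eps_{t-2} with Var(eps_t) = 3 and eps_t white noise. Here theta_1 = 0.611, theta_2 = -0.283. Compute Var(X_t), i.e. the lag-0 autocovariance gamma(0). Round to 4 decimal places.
\gamma(0) = 4.3602

For an MA(q) process X_t = eps_t + sum_i theta_i eps_{t-i} with
Var(eps_t) = sigma^2, the variance is
  gamma(0) = sigma^2 * (1 + sum_i theta_i^2).
  sum_i theta_i^2 = (0.611)^2 + (-0.283)^2 = 0.373321 + 0.080089 = 0.45341.
  gamma(0) = 3 * (1 + 0.45341) = 3 * 1.45341 = 4.36023, which rounds to 4.3602.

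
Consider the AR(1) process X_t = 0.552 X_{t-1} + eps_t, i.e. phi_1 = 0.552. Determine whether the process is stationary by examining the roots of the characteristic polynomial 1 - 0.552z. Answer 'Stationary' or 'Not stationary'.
\text{Stationary}

The AR(p) characteristic polynomial is P(z) = 1 - 0.552z.
Stationarity requires all roots to lie outside the unit circle, i.e. |z| > 1 for every root.
This is linear in z: 1 + (-0.552) z = 0  =>  z = -1/(-0.552) = 1.811594,  |z| = 1.811594.
Moduli of all roots: 1.8116.
All moduli strictly greater than 1? Yes.
Verdict: Stationary.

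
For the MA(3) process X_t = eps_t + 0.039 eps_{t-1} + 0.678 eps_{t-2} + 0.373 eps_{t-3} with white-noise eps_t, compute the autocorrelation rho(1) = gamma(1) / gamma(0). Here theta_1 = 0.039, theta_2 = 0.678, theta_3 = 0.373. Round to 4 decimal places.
\rho(1) = 0.1989

For an MA(q) process with theta_0 = 1, the autocovariance is
  gamma(k) = sigma^2 * sum_{i=0..q-k} theta_i * theta_{i+k},
and rho(k) = gamma(k) / gamma(0). Sigma^2 cancels.
  numerator   = (1)*(0.039) + (0.039)*(0.678) + (0.678)*(0.373) = 0.318336.
  denominator = (1)^2 + (0.039)^2 + (0.678)^2 + (0.373)^2 = 1.600334.
  rho(1) = 0.318336 / 1.600334 = 0.1989.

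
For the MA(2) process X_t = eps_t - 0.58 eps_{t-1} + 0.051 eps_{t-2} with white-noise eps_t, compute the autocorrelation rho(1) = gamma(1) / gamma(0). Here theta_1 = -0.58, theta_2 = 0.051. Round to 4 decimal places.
\rho(1) = -0.4552

For an MA(q) process with theta_0 = 1, the autocovariance is
  gamma(k) = sigma^2 * sum_{i=0..q-k} theta_i * theta_{i+k},
and rho(k) = gamma(k) / gamma(0). Sigma^2 cancels.
  numerator   = (1)*(-0.58) + (-0.58)*(0.051) = -0.60958.
  denominator = (1)^2 + (-0.58)^2 + (0.051)^2 = 1.339001.
  rho(1) = -0.60958 / 1.339001 = -0.4552.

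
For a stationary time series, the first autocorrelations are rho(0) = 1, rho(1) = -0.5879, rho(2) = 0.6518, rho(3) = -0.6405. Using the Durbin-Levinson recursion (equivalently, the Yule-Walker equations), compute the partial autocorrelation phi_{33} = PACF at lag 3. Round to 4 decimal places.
\phi_{33} = -0.3160

The PACF at lag k is phi_{kk}, the last component of the solution
to the Yule-Walker system G_k phi = r_k where
  (G_k)_{ij} = rho(|i - j|), (r_k)_i = rho(i), i,j = 1..k.
Equivalently, Durbin-Levinson gives phi_{kk} iteratively:
  phi_{11} = rho(1)
  phi_{kk} = [rho(k) - sum_{j=1..k-1} phi_{k-1,j} rho(k-j)]
            / [1 - sum_{j=1..k-1} phi_{k-1,j} rho(j)],
  phi_{k,j} = phi_{k-1,j} - phi_{kk} phi_{k-1,k-j},  j = 1..k-1.
Step k = 1:
  phi_11 = rho(1) = -0.5879.
Step k = 2:
  phi_22 = [rho(2) - phi_11 rho(1)] / [1 - phi_11 rho(1)] = [0.6518 - (-0.5879)(-0.5879)] / [1 - (-0.5879)(-0.5879)]
         = 0.30617359 / 0.65437359 = 0.467888.
  Update: phi_21 = phi_11 - phi_22 phi_11 = -0.5879 - (0.467888)(-0.5879) = -0.312829.
Step k = 3:
  phi_33 = [rho(3) - phi_21 rho(2) - phi_22 rho(1)] / [1 - phi_21 rho(1) - phi_22 rho(2)]
    numerator   = -0.6405 - (-0.312829)(0.6518) - (0.467888)(-0.5879) = -0.16152692
    denominator = 1 - (-0.312829)(-0.5879) - (0.467888)(0.6518) = 0.51111862
  phi_33 = -0.16152692 / 0.51111862 = -0.316.
Therefore phi_{33} = -0.3160.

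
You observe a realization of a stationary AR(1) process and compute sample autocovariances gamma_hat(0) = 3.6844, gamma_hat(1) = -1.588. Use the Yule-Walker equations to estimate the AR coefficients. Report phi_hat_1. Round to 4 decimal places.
\hat\phi_{1} = -0.4310

The Yule-Walker equations for an AR(p) process read, in matrix form,
  Gamma_p phi = r_p,   with   (Gamma_p)_{ij} = gamma(|i - j|),
                       (r_p)_i = gamma(i),   i,j = 1..p.
Substitute the sample gammas (Toeplitz matrix and right-hand side of size 1):
  Gamma_p = [[3.6844]]
  r_p     = [-1.588]
With p = 1 this is the single equation gamma(0) phi_1 = gamma(1):
  phi_hat_1 = gamma(1) / gamma(0) = -1.588 / 3.6844 = -0.4310.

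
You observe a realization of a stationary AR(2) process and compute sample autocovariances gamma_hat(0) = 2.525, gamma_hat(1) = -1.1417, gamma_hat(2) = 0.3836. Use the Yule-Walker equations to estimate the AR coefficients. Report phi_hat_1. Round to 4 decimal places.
\hat\phi_{1} = -0.4820

The Yule-Walker equations for an AR(p) process read, in matrix form,
  Gamma_p phi = r_p,   with   (Gamma_p)_{ij} = gamma(|i - j|),
                       (r_p)_i = gamma(i),   i,j = 1..p.
Substitute the sample gammas (Toeplitz matrix and right-hand side of size 2):
  Gamma_p = [[2.525, -1.1417], [-1.1417, 2.525]]
  r_p     = [-1.1417, 0.3836]
Written out:
  2.525 phi_1 - 1.1417 phi_2 = -1.1417
  -1.1417 phi_1 + 2.525 phi_2 = 0.3836
Solve by Cramer's rule:
  det = gamma(0)^2 - gamma(1)^2 = (2.525)^2 - (-1.1417)^2 = 6.375625 - 1.30347889 = 5.07214611
  phi_hat_1 = [gamma(1) gamma(0) - gamma(1) gamma(2)] / det = [(-1.1417)(2.525) - (-1.1417)(0.3836)] / 5.07214611 = -2.44483638 / 5.07214611 = -0.482
  phi_hat_2 = [gamma(0) gamma(2) - gamma(1)^2] / det = [(2.525)(0.3836) - (-1.1417)^2] / 5.07214611 = -0.33488889 / 5.07214611 = -0.066
So phi_hat = [-0.4820, -0.0660].
Therefore phi_hat_1 = -0.4820.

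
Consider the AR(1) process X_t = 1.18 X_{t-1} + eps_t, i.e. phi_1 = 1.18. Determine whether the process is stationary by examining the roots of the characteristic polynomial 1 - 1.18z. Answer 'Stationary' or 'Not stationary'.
\text{Not stationary}

The AR(p) characteristic polynomial is P(z) = 1 - 1.18z.
Stationarity requires all roots to lie outside the unit circle, i.e. |z| > 1 for every root.
This is linear in z: 1 + (-1.18) z = 0  =>  z = -1/(-1.18) = 0.847458,  |z| = 0.847458.
Moduli of all roots: 0.8475.
All moduli strictly greater than 1? No.
Verdict: Not stationary.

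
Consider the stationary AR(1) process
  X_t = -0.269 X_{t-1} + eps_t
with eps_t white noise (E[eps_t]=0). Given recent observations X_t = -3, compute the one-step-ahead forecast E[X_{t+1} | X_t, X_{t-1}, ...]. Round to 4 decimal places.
E[X_{t+1} \mid \mathcal F_t] = 0.8070

For an AR(p) model X_t = c + sum_i phi_i X_{t-i} + eps_t, the
one-step-ahead conditional mean is
  E[X_{t+1} | X_t, ...] = c + sum_i phi_i X_{t+1-i}.
Substitute known values:
  E[X_{t+1} | ...] = (-0.269) * (-3)
                   = 0.8070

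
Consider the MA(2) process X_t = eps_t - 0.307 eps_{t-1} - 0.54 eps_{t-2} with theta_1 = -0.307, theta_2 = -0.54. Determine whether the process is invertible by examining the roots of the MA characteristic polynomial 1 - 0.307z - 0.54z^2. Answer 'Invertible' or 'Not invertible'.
\text{Invertible}

The MA(q) characteristic polynomial is P(z) = 1 - 0.307z - 0.54z^2.
Invertibility requires all roots to lie outside the unit circle, i.e. |z| > 1 for every root.
Set 1 + (-0.307) z + (-0.54) z^2 = 0, i.e. a z^2 + b z + c = 0 with a = -0.54, b = -0.307, c = 1.
Discriminant D = b^2 - 4ac = (-0.307)^2 - 4*(-0.54)*1 = 0.094249 - (-2.16) = 2.254249.
D >= 0, so the roots are real: z = (-b +/- sqrt(D)) / (2a) = (0.307 +/- 1.501416) / (-1.08).
  z_1 = (0.307 + 1.501416) / (-1.08) = -1.6745,   |z_1| = 1.6745.
  z_2 = (0.307 - 1.501416) / (-1.08) = 1.1059,   |z_2| = 1.1059.
Moduli of all roots: 1.6745, 1.1059.
All moduli strictly greater than 1? Yes.
Verdict: Invertible.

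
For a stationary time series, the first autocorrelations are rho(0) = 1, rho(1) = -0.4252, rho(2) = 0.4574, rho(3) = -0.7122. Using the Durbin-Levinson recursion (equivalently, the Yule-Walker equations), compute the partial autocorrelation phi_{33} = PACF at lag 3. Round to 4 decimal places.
\phi_{33} = -0.6060

The PACF at lag k is phi_{kk}, the last component of the solution
to the Yule-Walker system G_k phi = r_k where
  (G_k)_{ij} = rho(|i - j|), (r_k)_i = rho(i), i,j = 1..k.
Equivalently, Durbin-Levinson gives phi_{kk} iteratively:
  phi_{11} = rho(1)
  phi_{kk} = [rho(k) - sum_{j=1..k-1} phi_{k-1,j} rho(k-j)]
            / [1 - sum_{j=1..k-1} phi_{k-1,j} rho(j)],
  phi_{k,j} = phi_{k-1,j} - phi_{kk} phi_{k-1,k-j},  j = 1..k-1.
Step k = 1:
  phi_11 = rho(1) = -0.4252.
Step k = 2:
  phi_22 = [rho(2) - phi_11 rho(1)] / [1 - phi_11 rho(1)] = [0.4574 - (-0.4252)(-0.4252)] / [1 - (-0.4252)(-0.4252)]
         = 0.27660496 / 0.81920496 = 0.33765.
  Update: phi_21 = phi_11 - phi_22 phi_11 = -0.4252 - (0.33765)(-0.4252) = -0.281631.
Step k = 3:
  phi_33 = [rho(3) - phi_21 rho(2) - phi_22 rho(1)] / [1 - phi_21 rho(1) - phi_22 rho(2)]
    numerator   = -0.7122 - (-0.281631)(0.4574) - (0.33765)(-0.4252) = -0.43981299
    denominator = 1 - (-0.281631)(-0.4252) - (0.33765)(0.4574) = 0.72580916
  phi_33 = -0.43981299 / 0.72580916 = -0.606.
Therefore phi_{33} = -0.6060.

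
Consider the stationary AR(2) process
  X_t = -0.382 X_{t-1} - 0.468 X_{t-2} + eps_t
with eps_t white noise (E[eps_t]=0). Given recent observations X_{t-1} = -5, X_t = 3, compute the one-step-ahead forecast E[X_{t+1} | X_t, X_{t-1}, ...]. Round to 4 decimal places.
E[X_{t+1} \mid \mathcal F_t] = 1.1940

For an AR(p) model X_t = c + sum_i phi_i X_{t-i} + eps_t, the
one-step-ahead conditional mean is
  E[X_{t+1} | X_t, ...] = c + sum_i phi_i X_{t+1-i}.
Substitute known values:
  E[X_{t+1} | ...] = (-0.382) * (3) + (-0.468) * (-5)
                   = 1.1940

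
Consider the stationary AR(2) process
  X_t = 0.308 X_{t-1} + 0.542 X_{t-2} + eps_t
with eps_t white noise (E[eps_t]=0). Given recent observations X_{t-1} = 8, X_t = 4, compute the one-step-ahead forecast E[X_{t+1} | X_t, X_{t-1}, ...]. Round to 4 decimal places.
E[X_{t+1} \mid \mathcal F_t] = 5.5680

For an AR(p) model X_t = c + sum_i phi_i X_{t-i} + eps_t, the
one-step-ahead conditional mean is
  E[X_{t+1} | X_t, ...] = c + sum_i phi_i X_{t+1-i}.
Substitute known values:
  E[X_{t+1} | ...] = (0.308) * (4) + (0.542) * (8)
                   = 5.5680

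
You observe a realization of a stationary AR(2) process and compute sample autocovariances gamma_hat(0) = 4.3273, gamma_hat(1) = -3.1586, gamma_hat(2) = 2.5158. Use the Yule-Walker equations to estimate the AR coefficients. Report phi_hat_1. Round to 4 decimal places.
\hat\phi_{1} = -0.6540

The Yule-Walker equations for an AR(p) process read, in matrix form,
  Gamma_p phi = r_p,   with   (Gamma_p)_{ij} = gamma(|i - j|),
                       (r_p)_i = gamma(i),   i,j = 1..p.
Substitute the sample gammas (Toeplitz matrix and right-hand side of size 2):
  Gamma_p = [[4.3273, -3.1586], [-3.1586, 4.3273]]
  r_p     = [-3.1586, 2.5158]
Written out:
  4.3273 phi_1 - 3.1586 phi_2 = -3.1586
  -3.1586 phi_1 + 4.3273 phi_2 = 2.5158
Solve by Cramer's rule:
  det = gamma(0)^2 - gamma(1)^2 = (4.3273)^2 - (-3.1586)^2 = 18.72552529 - 9.97675396 = 8.74877133
  phi_hat_1 = [gamma(1) gamma(0) - gamma(1) gamma(2)] / det = [(-3.1586)(4.3273) - (-3.1586)(2.5158)] / 8.74877133 = -5.7218039 / 8.74877133 = -0.654
  phi_hat_2 = [gamma(0) gamma(2) - gamma(1)^2] / det = [(4.3273)(2.5158) - (-3.1586)^2] / 8.74877133 = 0.90986738 / 8.74877133 = 0.104
So phi_hat = [-0.6540, 0.1040].
Therefore phi_hat_1 = -0.6540.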